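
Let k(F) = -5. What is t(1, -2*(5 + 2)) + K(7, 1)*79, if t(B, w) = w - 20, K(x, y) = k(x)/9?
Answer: -701/9 ≈ -77.889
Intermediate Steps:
K(x, y) = -5/9
t(B, w) = -20 + w
t(1, -2*(5 + 2)) + K(7, 1)*79 = (-20 - 2*(5 + 2)) - 5/9*79 = (-20 - 2*7) - 395/9 = (-20 - 14) - 395/9 = -34 - 395/9 = -701/9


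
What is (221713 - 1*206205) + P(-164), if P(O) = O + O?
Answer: 15180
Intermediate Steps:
P(O) = 2*O
(221713 - 1*206205) + P(-164) = (221713 - 1*206205) + 2*(-164) = (221713 - 206205) - 328 = 15508 - 328 = 15180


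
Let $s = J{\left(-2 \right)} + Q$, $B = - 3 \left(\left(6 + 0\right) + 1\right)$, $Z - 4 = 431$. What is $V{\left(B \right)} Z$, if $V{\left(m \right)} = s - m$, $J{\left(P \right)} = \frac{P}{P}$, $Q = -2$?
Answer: $8700$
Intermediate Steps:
$Z = 435$ ($Z = 4 + 431 = 435$)
$J{\left(P \right)} = 1$
$B = -21$ ($B = - 3 \left(6 + 1\right) = \left(-3\right) 7 = -21$)
$s = -1$ ($s = 1 - 2 = -1$)
$V{\left(m \right)} = -1 - m$
$V{\left(B \right)} Z = \left(-1 - -21\right) 435 = \left(-1 + 21\right) 435 = 20 \cdot 435 = 8700$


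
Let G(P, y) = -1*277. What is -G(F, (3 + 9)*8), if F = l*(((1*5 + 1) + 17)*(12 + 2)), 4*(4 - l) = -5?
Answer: 277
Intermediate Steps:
l = 21/4 (l = 4 - ¼*(-5) = 4 + 5/4 = 21/4 ≈ 5.2500)
F = 3381/2 (F = 21*(((1*5 + 1) + 17)*(12 + 2))/4 = 21*(((5 + 1) + 17)*14)/4 = 21*((6 + 17)*14)/4 = 21*(23*14)/4 = (21/4)*322 = 3381/2 ≈ 1690.5)
G(P, y) = -277
-G(F, (3 + 9)*8) = -1*(-277) = 277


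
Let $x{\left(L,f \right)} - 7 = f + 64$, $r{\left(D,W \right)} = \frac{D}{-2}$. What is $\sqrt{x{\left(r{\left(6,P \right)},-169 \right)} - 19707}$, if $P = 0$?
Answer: $i \sqrt{19805} \approx 140.73 i$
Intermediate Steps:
$r{\left(D,W \right)} = - \frac{D}{2}$ ($r{\left(D,W \right)} = D \left(- \frac{1}{2}\right) = - \frac{D}{2}$)
$x{\left(L,f \right)} = 71 + f$ ($x{\left(L,f \right)} = 7 + \left(f + 64\right) = 7 + \left(64 + f\right) = 71 + f$)
$\sqrt{x{\left(r{\left(6,P \right)},-169 \right)} - 19707} = \sqrt{\left(71 - 169\right) - 19707} = \sqrt{-98 - 19707} = \sqrt{-19805} = i \sqrt{19805}$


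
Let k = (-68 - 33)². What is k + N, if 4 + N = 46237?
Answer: 56434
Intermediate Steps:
k = 10201 (k = (-101)² = 10201)
N = 46233 (N = -4 + 46237 = 46233)
k + N = 10201 + 46233 = 56434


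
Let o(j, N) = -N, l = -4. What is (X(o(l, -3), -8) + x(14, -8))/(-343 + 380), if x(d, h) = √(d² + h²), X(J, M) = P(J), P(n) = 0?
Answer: 2*√65/37 ≈ 0.43580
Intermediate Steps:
X(J, M) = 0
(X(o(l, -3), -8) + x(14, -8))/(-343 + 380) = (0 + √(14² + (-8)²))/(-343 + 380) = (0 + √(196 + 64))/37 = (0 + √260)*(1/37) = (0 + 2*√65)*(1/37) = (2*√65)*(1/37) = 2*√65/37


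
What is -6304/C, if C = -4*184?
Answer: 197/23 ≈ 8.5652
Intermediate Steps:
C = -736
-6304/C = -6304/(-736) = -6304*(-1/736) = 197/23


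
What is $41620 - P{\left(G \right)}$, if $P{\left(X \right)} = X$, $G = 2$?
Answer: $41618$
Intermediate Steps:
$41620 - P{\left(G \right)} = 41620 - 2 = 41618$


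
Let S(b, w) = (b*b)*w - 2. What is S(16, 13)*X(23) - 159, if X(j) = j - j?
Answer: -159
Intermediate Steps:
S(b, w) = -2 + w*b² (S(b, w) = b²*w - 2 = w*b² - 2 = -2 + w*b²)
X(j) = 0
S(16, 13)*X(23) - 159 = (-2 + 13*16²)*0 - 159 = (-2 + 13*256)*0 - 159 = (-2 + 3328)*0 - 159 = 3326*0 - 159 = 0 - 159 = -159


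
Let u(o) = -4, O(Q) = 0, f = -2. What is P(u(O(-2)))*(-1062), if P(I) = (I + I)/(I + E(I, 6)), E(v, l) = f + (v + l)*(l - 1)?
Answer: 2124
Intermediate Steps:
E(v, l) = -2 + (-1 + l)*(l + v) (E(v, l) = -2 + (v + l)*(l - 1) = -2 + (l + v)*(-1 + l) = -2 + (-1 + l)*(l + v))
P(I) = 2*I/(28 + 6*I) (P(I) = (I + I)/(I + (-2 + 6² - 1*6 - I + 6*I)) = (2*I)/(I + (-2 + 36 - 6 - I + 6*I)) = (2*I)/(I + (28 + 5*I)) = (2*I)/(28 + 6*I) = 2*I/(28 + 6*I))
P(u(O(-2)))*(-1062) = -4/(14 + 3*(-4))*(-1062) = -4/(14 - 12)*(-1062) = -4/2*(-1062) = -4*½*(-1062) = -2*(-1062) = 2124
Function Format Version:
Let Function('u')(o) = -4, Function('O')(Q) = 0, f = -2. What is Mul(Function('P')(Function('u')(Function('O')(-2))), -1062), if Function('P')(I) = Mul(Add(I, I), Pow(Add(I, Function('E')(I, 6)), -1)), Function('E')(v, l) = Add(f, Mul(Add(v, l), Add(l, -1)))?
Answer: 2124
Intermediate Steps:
Function('E')(v, l) = Add(-2, Mul(Add(-1, l), Add(l, v))) (Function('E')(v, l) = Add(-2, Mul(Add(v, l), Add(l, -1))) = Add(-2, Mul(Add(l, v), Add(-1, l))) = Add(-2, Mul(Add(-1, l), Add(l, v))))
Function('P')(I) = Mul(2, I, Pow(Add(28, Mul(6, I)), -1)) (Function('P')(I) = Mul(Add(I, I), Pow(Add(I, Add(-2, Pow(6, 2), Mul(-1, 6), Mul(-1, I), Mul(6, I))), -1)) = Mul(Mul(2, I), Pow(Add(I, Add(-2, 36, -6, Mul(-1, I), Mul(6, I))), -1)) = Mul(Mul(2, I), Pow(Add(I, Add(28, Mul(5, I))), -1)) = Mul(Mul(2, I), Pow(Add(28, Mul(6, I)), -1)) = Mul(2, I, Pow(Add(28, Mul(6, I)), -1)))
Mul(Function('P')(Function('u')(Function('O')(-2))), -1062) = Mul(Mul(-4, Pow(Add(14, Mul(3, -4)), -1)), -1062) = Mul(Mul(-4, Pow(Add(14, -12), -1)), -1062) = Mul(Mul(-4, Pow(2, -1)), -1062) = Mul(Mul(-4, Rational(1, 2)), -1062) = Mul(-2, -1062) = 2124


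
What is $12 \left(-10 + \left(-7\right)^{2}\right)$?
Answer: $468$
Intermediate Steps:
$12 \left(-10 + \left(-7\right)^{2}\right) = 12 \left(-10 + 49\right) = 12 \cdot 39 = 468$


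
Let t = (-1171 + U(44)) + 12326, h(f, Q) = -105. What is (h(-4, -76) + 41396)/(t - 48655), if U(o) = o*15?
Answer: -41291/36840 ≈ -1.1208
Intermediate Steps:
U(o) = 15*o
t = 11815 (t = (-1171 + 15*44) + 12326 = (-1171 + 660) + 12326 = -511 + 12326 = 11815)
(h(-4, -76) + 41396)/(t - 48655) = (-105 + 41396)/(11815 - 48655) = 41291/(-36840) = 41291*(-1/36840) = -41291/36840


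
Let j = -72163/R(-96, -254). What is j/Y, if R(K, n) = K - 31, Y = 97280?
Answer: 72163/12354560 ≈ 0.0058410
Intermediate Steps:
R(K, n) = -31 + K
j = 72163/127 (j = -72163/(-31 - 96) = -72163/(-127) = -72163*(-1/127) = 72163/127 ≈ 568.21)
j/Y = (72163/127)/97280 = (72163/127)*(1/97280) = 72163/12354560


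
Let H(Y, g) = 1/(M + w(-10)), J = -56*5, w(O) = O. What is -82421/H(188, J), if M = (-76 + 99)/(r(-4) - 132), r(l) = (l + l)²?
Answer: 57941963/68 ≈ 8.5209e+5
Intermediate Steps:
r(l) = 4*l² (r(l) = (2*l)² = 4*l²)
M = -23/68 (M = (-76 + 99)/(4*(-4)² - 132) = 23/(4*16 - 132) = 23/(64 - 132) = 23/(-68) = 23*(-1/68) = -23/68 ≈ -0.33824)
J = -280
H(Y, g) = -68/703 (H(Y, g) = 1/(-23/68 - 10) = 1/(-703/68) = -68/703)
-82421/H(188, J) = -82421/(-68/703) = -82421*(-703/68) = 57941963/68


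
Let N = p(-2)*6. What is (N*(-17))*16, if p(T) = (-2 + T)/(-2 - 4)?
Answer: -1088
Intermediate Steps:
p(T) = ⅓ - T/6 (p(T) = (-2 + T)/(-6) = (-2 + T)*(-⅙) = ⅓ - T/6)
N = 4 (N = (⅓ - ⅙*(-2))*6 = (⅓ + ⅓)*6 = (⅔)*6 = 4)
(N*(-17))*16 = (4*(-17))*16 = -68*16 = -1088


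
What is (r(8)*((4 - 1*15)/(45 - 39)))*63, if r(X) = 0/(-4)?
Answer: 0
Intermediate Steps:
r(X) = 0 (r(X) = 0*(-1/4) = 0)
(r(8)*((4 - 1*15)/(45 - 39)))*63 = (0*((4 - 1*15)/(45 - 39)))*63 = (0*((4 - 15)/6))*63 = (0*(-11*1/6))*63 = (0*(-11/6))*63 = 0*63 = 0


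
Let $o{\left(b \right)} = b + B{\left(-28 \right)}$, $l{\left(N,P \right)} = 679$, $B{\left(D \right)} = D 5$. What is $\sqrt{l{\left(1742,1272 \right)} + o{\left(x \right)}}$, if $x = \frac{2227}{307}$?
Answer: $\frac{10 \sqrt{514839}}{307} \approx 23.372$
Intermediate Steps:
$B{\left(D \right)} = 5 D$
$x = \frac{2227}{307}$ ($x = 2227 \cdot \frac{1}{307} = \frac{2227}{307} \approx 7.2541$)
$o{\left(b \right)} = -140 + b$ ($o{\left(b \right)} = b + 5 \left(-28\right) = b - 140 = -140 + b$)
$\sqrt{l{\left(1742,1272 \right)} + o{\left(x \right)}} = \sqrt{679 + \left(-140 + \frac{2227}{307}\right)} = \sqrt{679 - \frac{40753}{307}} = \sqrt{\frac{167700}{307}} = \frac{10 \sqrt{514839}}{307}$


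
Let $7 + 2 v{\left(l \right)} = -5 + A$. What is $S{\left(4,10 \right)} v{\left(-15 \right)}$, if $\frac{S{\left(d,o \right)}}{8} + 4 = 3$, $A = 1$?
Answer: $44$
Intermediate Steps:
$S{\left(d,o \right)} = -8$ ($S{\left(d,o \right)} = -32 + 8 \cdot 3 = -32 + 24 = -8$)
$v{\left(l \right)} = - \frac{11}{2}$ ($v{\left(l \right)} = - \frac{7}{2} + \frac{-5 + 1}{2} = - \frac{7}{2} + \frac{1}{2} \left(-4\right) = - \frac{7}{2} - 2 = - \frac{11}{2}$)
$S{\left(4,10 \right)} v{\left(-15 \right)} = \left(-8\right) \left(- \frac{11}{2}\right) = 44$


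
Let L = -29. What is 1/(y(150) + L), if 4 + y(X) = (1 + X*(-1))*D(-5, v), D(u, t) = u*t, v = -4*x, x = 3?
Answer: -1/8973 ≈ -0.00011145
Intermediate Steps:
v = -12 (v = -4*3 = -12)
D(u, t) = t*u
y(X) = 56 - 60*X (y(X) = -4 + (1 + X*(-1))*(-12*(-5)) = -4 + (1 - X)*60 = -4 + (60 - 60*X) = 56 - 60*X)
1/(y(150) + L) = 1/((56 - 60*150) - 29) = 1/((56 - 9000) - 29) = 1/(-8944 - 29) = 1/(-8973) = -1/8973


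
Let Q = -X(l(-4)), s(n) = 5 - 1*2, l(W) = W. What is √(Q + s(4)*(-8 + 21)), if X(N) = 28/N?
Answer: √46 ≈ 6.7823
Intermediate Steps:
s(n) = 3 (s(n) = 5 - 2 = 3)
Q = 7 (Q = -28/(-4) = -28*(-1)/4 = -1*(-7) = 7)
√(Q + s(4)*(-8 + 21)) = √(7 + 3*(-8 + 21)) = √(7 + 3*13) = √(7 + 39) = √46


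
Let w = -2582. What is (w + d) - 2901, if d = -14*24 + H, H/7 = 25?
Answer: -5644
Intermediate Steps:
H = 175 (H = 7*25 = 175)
d = -161 (d = -14*24 + 175 = -336 + 175 = -161)
(w + d) - 2901 = (-2582 - 161) - 2901 = -2743 - 2901 = -5644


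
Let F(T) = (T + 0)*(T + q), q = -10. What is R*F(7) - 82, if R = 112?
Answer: -2434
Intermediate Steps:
F(T) = T*(-10 + T) (F(T) = (T + 0)*(T - 10) = T*(-10 + T))
R*F(7) - 82 = 112*(7*(-10 + 7)) - 82 = 112*(7*(-3)) - 82 = 112*(-21) - 82 = -2352 - 82 = -2434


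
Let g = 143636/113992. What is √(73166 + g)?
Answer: √59421766203346/28498 ≈ 270.49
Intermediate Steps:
g = 35909/28498 (g = 143636*(1/113992) = 35909/28498 ≈ 1.2601)
√(73166 + g) = √(73166 + 35909/28498) = √(2085120577/28498) = √59421766203346/28498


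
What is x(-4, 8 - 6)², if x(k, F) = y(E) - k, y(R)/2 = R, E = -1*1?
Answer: 4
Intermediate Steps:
E = -1
y(R) = 2*R
x(k, F) = -2 - k (x(k, F) = 2*(-1) - k = -2 - k)
x(-4, 8 - 6)² = (-2 - 1*(-4))² = (-2 + 4)² = 2² = 4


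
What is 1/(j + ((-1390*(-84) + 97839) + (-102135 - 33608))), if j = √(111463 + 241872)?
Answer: 78856/6217915401 - √353335/6217915401 ≈ 1.2586e-5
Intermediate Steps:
j = √353335 ≈ 594.42
1/(j + ((-1390*(-84) + 97839) + (-102135 - 33608))) = 1/(√353335 + ((-1390*(-84) + 97839) + (-102135 - 33608))) = 1/(√353335 + ((116760 + 97839) - 135743)) = 1/(√353335 + (214599 - 135743)) = 1/(√353335 + 78856) = 1/(78856 + √353335)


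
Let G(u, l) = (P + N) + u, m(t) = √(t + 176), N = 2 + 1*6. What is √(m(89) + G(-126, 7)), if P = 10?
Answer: √(-108 + √265) ≈ 9.5771*I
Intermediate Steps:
N = 8 (N = 2 + 6 = 8)
m(t) = √(176 + t)
G(u, l) = 18 + u (G(u, l) = (10 + 8) + u = 18 + u)
√(m(89) + G(-126, 7)) = √(√(176 + 89) + (18 - 126)) = √(√265 - 108) = √(-108 + √265)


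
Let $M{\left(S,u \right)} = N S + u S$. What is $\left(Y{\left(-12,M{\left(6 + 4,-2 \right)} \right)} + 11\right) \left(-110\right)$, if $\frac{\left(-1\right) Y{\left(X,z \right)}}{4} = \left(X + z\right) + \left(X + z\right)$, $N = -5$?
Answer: $-73370$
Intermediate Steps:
$M{\left(S,u \right)} = - 5 S + S u$ ($M{\left(S,u \right)} = - 5 S + u S = - 5 S + S u$)
$Y{\left(X,z \right)} = - 8 X - 8 z$ ($Y{\left(X,z \right)} = - 4 \left(\left(X + z\right) + \left(X + z\right)\right) = - 4 \left(2 X + 2 z\right) = - 8 X - 8 z$)
$\left(Y{\left(-12,M{\left(6 + 4,-2 \right)} \right)} + 11\right) \left(-110\right) = \left(\left(\left(-8\right) \left(-12\right) - 8 \left(6 + 4\right) \left(-5 - 2\right)\right) + 11\right) \left(-110\right) = \left(\left(96 - 8 \cdot 10 \left(-7\right)\right) + 11\right) \left(-110\right) = \left(\left(96 - -560\right) + 11\right) \left(-110\right) = \left(\left(96 + 560\right) + 11\right) \left(-110\right) = \left(656 + 11\right) \left(-110\right) = 667 \left(-110\right) = -73370$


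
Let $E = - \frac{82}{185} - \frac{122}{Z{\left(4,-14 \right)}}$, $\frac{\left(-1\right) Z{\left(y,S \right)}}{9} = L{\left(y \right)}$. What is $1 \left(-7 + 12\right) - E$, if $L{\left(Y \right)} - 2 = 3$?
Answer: $\frac{4549}{1665} \approx 2.7321$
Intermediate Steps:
$L{\left(Y \right)} = 5$ ($L{\left(Y \right)} = 2 + 3 = 5$)
$Z{\left(y,S \right)} = -45$ ($Z{\left(y,S \right)} = \left(-9\right) 5 = -45$)
$E = \frac{3776}{1665}$ ($E = - \frac{82}{185} - \frac{122}{-45} = \left(-82\right) \frac{1}{185} - - \frac{122}{45} = - \frac{82}{185} + \frac{122}{45} = \frac{3776}{1665} \approx 2.2679$)
$1 \left(-7 + 12\right) - E = 1 \left(-7 + 12\right) - \frac{3776}{1665} = 1 \cdot 5 - \frac{3776}{1665} = 5 - \frac{3776}{1665} = \frac{4549}{1665}$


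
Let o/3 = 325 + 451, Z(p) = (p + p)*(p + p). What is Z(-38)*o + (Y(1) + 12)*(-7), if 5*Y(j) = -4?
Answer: 67232248/5 ≈ 1.3446e+7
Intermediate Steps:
Y(j) = -⅘ (Y(j) = (⅕)*(-4) = -⅘)
Z(p) = 4*p² (Z(p) = (2*p)*(2*p) = 4*p²)
o = 2328 (o = 3*(325 + 451) = 3*776 = 2328)
Z(-38)*o + (Y(1) + 12)*(-7) = (4*(-38)²)*2328 + (-⅘ + 12)*(-7) = (4*1444)*2328 + (56/5)*(-7) = 5776*2328 - 392/5 = 13446528 - 392/5 = 67232248/5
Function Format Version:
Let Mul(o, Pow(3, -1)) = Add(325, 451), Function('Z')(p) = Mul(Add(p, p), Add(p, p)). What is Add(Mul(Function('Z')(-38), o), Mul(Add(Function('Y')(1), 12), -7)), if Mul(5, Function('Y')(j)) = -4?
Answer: Rational(67232248, 5) ≈ 1.3446e+7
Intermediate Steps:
Function('Y')(j) = Rational(-4, 5) (Function('Y')(j) = Mul(Rational(1, 5), -4) = Rational(-4, 5))
Function('Z')(p) = Mul(4, Pow(p, 2)) (Function('Z')(p) = Mul(Mul(2, p), Mul(2, p)) = Mul(4, Pow(p, 2)))
o = 2328 (o = Mul(3, Add(325, 451)) = Mul(3, 776) = 2328)
Add(Mul(Function('Z')(-38), o), Mul(Add(Function('Y')(1), 12), -7)) = Add(Mul(Mul(4, Pow(-38, 2)), 2328), Mul(Add(Rational(-4, 5), 12), -7)) = Add(Mul(Mul(4, 1444), 2328), Mul(Rational(56, 5), -7)) = Add(Mul(5776, 2328), Rational(-392, 5)) = Add(13446528, Rational(-392, 5)) = Rational(67232248, 5)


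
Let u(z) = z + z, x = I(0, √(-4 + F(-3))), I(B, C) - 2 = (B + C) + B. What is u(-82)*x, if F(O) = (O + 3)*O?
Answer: -328 - 328*I ≈ -328.0 - 328.0*I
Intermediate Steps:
F(O) = O*(3 + O) (F(O) = (3 + O)*O = O*(3 + O))
I(B, C) = 2 + C + 2*B (I(B, C) = 2 + ((B + C) + B) = 2 + (C + 2*B) = 2 + C + 2*B)
x = 2 + 2*I (x = 2 + √(-4 - 3*(3 - 3)) + 2*0 = 2 + √(-4 - 3*0) + 0 = 2 + √(-4 + 0) + 0 = 2 + √(-4) + 0 = 2 + 2*I + 0 = 2 + 2*I ≈ 2.0 + 2.0*I)
u(z) = 2*z
u(-82)*x = (2*(-82))*(2 + 2*I) = -164*(2 + 2*I) = -328 - 328*I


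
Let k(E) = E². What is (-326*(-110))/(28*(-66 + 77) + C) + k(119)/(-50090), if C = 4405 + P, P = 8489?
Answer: 804636939/330644090 ≈ 2.4335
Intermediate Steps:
C = 12894 (C = 4405 + 8489 = 12894)
(-326*(-110))/(28*(-66 + 77) + C) + k(119)/(-50090) = (-326*(-110))/(28*(-66 + 77) + 12894) + 119²/(-50090) = 35860/(28*11 + 12894) + 14161*(-1/50090) = 35860/(308 + 12894) - 14161/50090 = 35860/13202 - 14161/50090 = 35860*(1/13202) - 14161/50090 = 17930/6601 - 14161/50090 = 804636939/330644090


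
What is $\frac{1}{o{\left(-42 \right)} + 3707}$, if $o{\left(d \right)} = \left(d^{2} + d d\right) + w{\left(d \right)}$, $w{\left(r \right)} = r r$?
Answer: $\frac{1}{8999} \approx 0.00011112$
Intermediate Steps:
$w{\left(r \right)} = r^{2}$
$o{\left(d \right)} = 3 d^{2}$ ($o{\left(d \right)} = \left(d^{2} + d d\right) + d^{2} = \left(d^{2} + d^{2}\right) + d^{2} = 2 d^{2} + d^{2} = 3 d^{2}$)
$\frac{1}{o{\left(-42 \right)} + 3707} = \frac{1}{3 \left(-42\right)^{2} + 3707} = \frac{1}{3 \cdot 1764 + 3707} = \frac{1}{5292 + 3707} = \frac{1}{8999}$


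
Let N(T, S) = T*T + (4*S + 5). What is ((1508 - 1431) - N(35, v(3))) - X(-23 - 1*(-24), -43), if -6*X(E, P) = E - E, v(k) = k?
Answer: -1165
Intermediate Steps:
N(T, S) = 5 + T**2 + 4*S (N(T, S) = T**2 + (5 + 4*S) = 5 + T**2 + 4*S)
X(E, P) = 0 (X(E, P) = -(E - E)/6 = -1/6*0 = 0)
((1508 - 1431) - N(35, v(3))) - X(-23 - 1*(-24), -43) = ((1508 - 1431) - (5 + 35**2 + 4*3)) - 1*0 = (77 - (5 + 1225 + 12)) + 0 = (77 - 1*1242) + 0 = (77 - 1242) + 0 = -1165 + 0 = -1165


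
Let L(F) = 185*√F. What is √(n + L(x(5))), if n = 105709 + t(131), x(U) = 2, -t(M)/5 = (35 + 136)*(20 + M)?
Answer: √(-23396 + 185*√2) ≈ 152.1*I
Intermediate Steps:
t(M) = -17100 - 855*M (t(M) = -5*(35 + 136)*(20 + M) = -855*(20 + M) = -5*(3420 + 171*M) = -17100 - 855*M)
n = -23396 (n = 105709 + (-17100 - 855*131) = 105709 + (-17100 - 112005) = 105709 - 129105 = -23396)
√(n + L(x(5))) = √(-23396 + 185*√2)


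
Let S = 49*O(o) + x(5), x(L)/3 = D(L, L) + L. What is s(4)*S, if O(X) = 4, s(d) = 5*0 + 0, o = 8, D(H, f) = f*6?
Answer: 0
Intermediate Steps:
D(H, f) = 6*f
x(L) = 21*L (x(L) = 3*(6*L + L) = 3*(7*L) = 21*L)
s(d) = 0 (s(d) = 0 + 0 = 0)
S = 301 (S = 49*4 + 21*5 = 196 + 105 = 301)
s(4)*S = 0*301 = 0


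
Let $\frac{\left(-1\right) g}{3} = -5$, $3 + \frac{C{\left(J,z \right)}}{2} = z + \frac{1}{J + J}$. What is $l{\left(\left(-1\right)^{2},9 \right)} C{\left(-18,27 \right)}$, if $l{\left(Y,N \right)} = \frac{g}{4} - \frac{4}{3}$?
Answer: $\frac{25027}{216} \approx 115.87$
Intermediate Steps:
$C{\left(J,z \right)} = -6 + \frac{1}{J} + 2 z$ ($C{\left(J,z \right)} = -6 + 2 \left(z + \frac{1}{J + J}\right) = -6 + 2 \left(z + \frac{1}{2 J}\right) = -6 + \left(\frac{1}{J} + 2 z\right) = -6 + \frac{1}{J} + 2 z$)
$g = 15$ ($g = \left(-3\right) \left(-5\right) = 15$)
$l{\left(Y,N \right)} = \frac{29}{12}$ ($l{\left(Y,N \right)} = \frac{15}{4} - \frac{4}{3} = \frac{29}{12}$)
$l{\left(\left(-1\right)^{2},9 \right)} C{\left(-18,27 \right)} = \frac{29 \left(-6 + \frac{1}{-18} + 2 \cdot 27\right)}{12} = \frac{29 \left(-6 - \frac{1}{18} + 54\right)}{12} = \frac{29}{12} \cdot \frac{863}{18} = \frac{25027}{216}$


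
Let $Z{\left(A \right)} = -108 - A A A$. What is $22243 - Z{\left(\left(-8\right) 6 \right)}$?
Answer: $-88241$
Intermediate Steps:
$Z{\left(A \right)} = -108 - A^{3}$ ($Z{\left(A \right)} = -108 - A^{2} A = -108 - A^{3}$)
$22243 - Z{\left(\left(-8\right) 6 \right)} = 22243 - \left(-108 - \left(\left(-8\right) 6\right)^{3}\right) = 22243 - \left(-108 - \left(-48\right)^{3}\right) = 22243 - \left(-108 - -110592\right) = 22243 - \left(-108 + 110592\right) = 22243 - 110484 = -88241$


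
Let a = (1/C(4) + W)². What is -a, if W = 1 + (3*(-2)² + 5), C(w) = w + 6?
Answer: -32761/100 ≈ -327.61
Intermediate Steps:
C(w) = 6 + w
W = 18 (W = 1 + (3*4 + 5) = 1 + (12 + 5) = 1 + 17 = 18)
a = 32761/100 (a = (1/(6 + 4) + 18)² = (1/10 + 18)² = (⅒ + 18)² = (181/10)² = 32761/100 ≈ 327.61)
-a = -1*32761/100 = -32761/100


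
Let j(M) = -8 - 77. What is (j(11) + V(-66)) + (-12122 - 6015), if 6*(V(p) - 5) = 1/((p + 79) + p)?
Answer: -5793007/318 ≈ -18217.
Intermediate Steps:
j(M) = -85
V(p) = 5 + 1/(6*(79 + 2*p)) (V(p) = 5 + 1/(6*((p + 79) + p)) = 5 + 1/(6*((79 + p) + p)) = 5 + 1/(6*(79 + 2*p)))
(j(11) + V(-66)) + (-12122 - 6015) = (-85 + (2371 + 60*(-66))/(6*(79 + 2*(-66)))) + (-12122 - 6015) = (-85 + (2371 - 3960)/(6*(79 - 132))) - 18137 = (-85 + (⅙)*(-1589)/(-53)) - 18137 = (-85 + (⅙)*(-1/53)*(-1589)) - 18137 = (-85 + 1589/318) - 18137 = -25441/318 - 18137 = -5793007/318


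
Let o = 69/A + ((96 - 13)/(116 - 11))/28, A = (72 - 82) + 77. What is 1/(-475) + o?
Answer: 19760599/18713100 ≈ 1.0560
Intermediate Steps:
A = 67 (A = -10 + 77 = 67)
o = 208421/196980 (o = 69/67 + ((96 - 13)/(116 - 11))/28 = 69*(1/67) + (83/105)*(1/28) = 69/67 + (83*(1/105))*(1/28) = 69/67 + (83/105)*(1/28) = 69/67 + 83/2940 = 208421/196980 ≈ 1.0581)
1/(-475) + o = 1/(-475) + 208421/196980 = -1/475 + 208421/196980 = 19760599/18713100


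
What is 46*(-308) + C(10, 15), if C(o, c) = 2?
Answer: -14166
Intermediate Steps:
46*(-308) + C(10, 15) = 46*(-308) + 2 = -14168 + 2 = -14166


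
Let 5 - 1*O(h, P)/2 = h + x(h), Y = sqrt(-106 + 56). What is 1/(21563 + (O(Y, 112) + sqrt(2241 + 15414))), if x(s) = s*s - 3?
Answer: 1/(21679 + sqrt(17655) - 10*I*sqrt(2)) ≈ 4.5847e-5 + 2.97e-8*I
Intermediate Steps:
x(s) = -3 + s**2 (x(s) = s**2 - 3 = -3 + s**2)
Y = 5*I*sqrt(2) (Y = sqrt(-50) = 5*I*sqrt(2) ≈ 7.0711*I)
O(h, P) = 16 - 2*h - 2*h**2 (O(h, P) = 10 - 2*(h + (-3 + h**2)) = 10 - 2*(-3 + h + h**2) = 10 + (6 - 2*h - 2*h**2) = 16 - 2*h - 2*h**2)
1/(21563 + (O(Y, 112) + sqrt(2241 + 15414))) = 1/(21563 + ((16 - 10*I*sqrt(2) - 2*(5*I*sqrt(2))**2) + sqrt(2241 + 15414))) = 1/(21563 + ((16 - 10*I*sqrt(2) - 2*(-50)) + sqrt(17655))) = 1/(21563 + ((16 - 10*I*sqrt(2) + 100) + sqrt(17655))) = 1/(21563 + ((116 - 10*I*sqrt(2)) + sqrt(17655))) = 1/(21563 + (116 + sqrt(17655) - 10*I*sqrt(2))) = 1/(21679 + sqrt(17655) - 10*I*sqrt(2))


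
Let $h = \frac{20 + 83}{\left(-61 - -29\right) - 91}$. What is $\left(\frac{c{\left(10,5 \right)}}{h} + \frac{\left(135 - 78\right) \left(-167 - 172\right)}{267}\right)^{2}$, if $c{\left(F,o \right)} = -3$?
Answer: $\frac{397633658724}{84033889} \approx 4731.8$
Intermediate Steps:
$h = - \frac{103}{123}$ ($h = \frac{103}{\left(-61 + 29\right) - 91} = \frac{103}{-32 - 91} = \frac{103}{-123} = 103 \left(- \frac{1}{123}\right) = - \frac{103}{123} \approx -0.8374$)
$\left(\frac{c{\left(10,5 \right)}}{h} + \frac{\left(135 - 78\right) \left(-167 - 172\right)}{267}\right)^{2} = \left(- \frac{3}{- \frac{103}{123}} + \frac{\left(135 - 78\right) \left(-167 - 172\right)}{267}\right)^{2} = \left(\left(-3\right) \left(- \frac{123}{103}\right) + 57 \left(-339\right) \frac{1}{267}\right)^{2} = \left(\frac{369}{103} - \frac{6441}{89}\right)^{2} = \left(- \frac{630582}{9167}\right)^{2} = \frac{397633658724}{84033889}$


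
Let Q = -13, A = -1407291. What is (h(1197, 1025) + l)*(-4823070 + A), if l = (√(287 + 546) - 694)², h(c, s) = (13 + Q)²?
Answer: -3005956041309 + 60534187476*√17 ≈ -2.7564e+12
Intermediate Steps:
h(c, s) = 0 (h(c, s) = (13 - 13)² = 0² = 0)
l = (-694 + 7*√17)² (l = (√833 - 694)² = (7*√17 - 694)² = (-694 + 7*√17)² ≈ 4.4241e+5)
(h(1197, 1025) + l)*(-4823070 + A) = (0 + (482469 - 9716*√17))*(-4823070 - 1407291) = (482469 - 9716*√17)*(-6230361) = -3005956041309 + 60534187476*√17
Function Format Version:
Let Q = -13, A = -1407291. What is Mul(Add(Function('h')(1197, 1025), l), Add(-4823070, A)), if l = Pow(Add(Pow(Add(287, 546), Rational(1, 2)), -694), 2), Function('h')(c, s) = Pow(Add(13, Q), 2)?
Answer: Add(-3005956041309, Mul(60534187476, Pow(17, Rational(1, 2)))) ≈ -2.7564e+12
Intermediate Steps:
Function('h')(c, s) = 0 (Function('h')(c, s) = Pow(Add(13, -13), 2) = Pow(0, 2) = 0)
l = Pow(Add(-694, Mul(7, Pow(17, Rational(1, 2)))), 2) (l = Pow(Add(Pow(833, Rational(1, 2)), -694), 2) = Pow(Add(Mul(7, Pow(17, Rational(1, 2))), -694), 2) = Pow(Add(-694, Mul(7, Pow(17, Rational(1, 2)))), 2) ≈ 4.4241e+5)
Mul(Add(Function('h')(1197, 1025), l), Add(-4823070, A)) = Mul(Add(0, Add(482469, Mul(-9716, Pow(17, Rational(1, 2))))), Add(-4823070, -1407291)) = Mul(Add(482469, Mul(-9716, Pow(17, Rational(1, 2)))), -6230361) = Add(-3005956041309, Mul(60534187476, Pow(17, Rational(1, 2))))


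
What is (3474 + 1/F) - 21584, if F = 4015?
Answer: -72711649/4015 ≈ -18110.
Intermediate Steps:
(3474 + 1/F) - 21584 = (3474 + 1/4015) - 21584 = 13948111/4015 - 21584 = -72711649/4015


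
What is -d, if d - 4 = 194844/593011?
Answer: -2566888/593011 ≈ -4.3286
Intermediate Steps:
d = 2566888/593011 (d = 4 + 194844/593011 = 2566888/593011 ≈ 4.3286)
-d = -1*2566888/593011 = -2566888/593011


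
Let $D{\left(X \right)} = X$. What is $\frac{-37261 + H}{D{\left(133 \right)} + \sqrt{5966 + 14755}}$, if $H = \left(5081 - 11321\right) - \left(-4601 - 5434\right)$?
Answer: $\frac{2225489}{1516} - \frac{16733 \sqrt{20721}}{1516} \approx -120.84$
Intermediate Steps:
$H = 3795$ ($H = \left(5081 - 11321\right) - \left(-4601 - 5434\right) = -6240 - -10035 = -6240 + 10035 = 3795$)
$\frac{-37261 + H}{D{\left(133 \right)} + \sqrt{5966 + 14755}} = \frac{-37261 + 3795}{133 + \sqrt{5966 + 14755}} = - \frac{33466}{133 + \sqrt{20721}}$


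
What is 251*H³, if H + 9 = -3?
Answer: -433728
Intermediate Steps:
H = -12 (H = -9 - 3 = -12)
251*H³ = 251*(-12)³ = 251*(-1728) = -433728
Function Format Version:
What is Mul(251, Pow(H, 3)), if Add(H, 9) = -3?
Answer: -433728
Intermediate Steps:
H = -12 (H = Add(-9, -3) = -12)
Mul(251, Pow(H, 3)) = Mul(251, Pow(-12, 3)) = Mul(251, -1728) = -433728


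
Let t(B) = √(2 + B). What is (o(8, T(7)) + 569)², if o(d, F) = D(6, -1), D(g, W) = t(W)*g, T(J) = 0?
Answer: 330625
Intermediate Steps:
D(g, W) = g*√(2 + W) (D(g, W) = √(2 + W)*g = g*√(2 + W))
o(d, F) = 6 (o(d, F) = 6*√(2 - 1) = 6*√1 = 6*1 = 6)
(o(8, T(7)) + 569)² = (6 + 569)² = 575² = 330625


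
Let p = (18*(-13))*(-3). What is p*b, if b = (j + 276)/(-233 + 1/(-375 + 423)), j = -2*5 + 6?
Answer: -9165312/11183 ≈ -819.58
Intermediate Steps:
j = -4 (j = -10 + 6 = -4)
b = -13056/11183 (b = (-4 + 276)/(-233 + 1/(-375 + 423)) = 272/(-233 + 1/48) = 272/(-11183/48) = 272*(-48/11183) = -13056/11183 ≈ -1.1675)
p = 702 (p = -234*(-3) = 702)
p*b = 702*(-13056/11183) = -9165312/11183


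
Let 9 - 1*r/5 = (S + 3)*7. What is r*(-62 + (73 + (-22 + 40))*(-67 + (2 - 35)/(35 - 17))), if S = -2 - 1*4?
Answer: -948875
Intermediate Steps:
S = -6 (S = -2 - 4 = -6)
r = 150 (r = 45 - 5*(-6 + 3)*7 = 45 - (-15)*7 = 45 - 5*(-21) = 45 + 105 = 150)
r*(-62 + (73 + (-22 + 40))*(-67 + (2 - 35)/(35 - 17))) = 150*(-62 + (73 + (-22 + 40))*(-67 + (2 - 35)/(35 - 17))) = 150*(-62 + (73 + 18)*(-67 - 33/18)) = 150*(-62 + 91*(-67 - 33*1/18)) = 150*(-62 + 91*(-67 - 11/6)) = 150*(-62 + 91*(-413/6)) = 150*(-62 - 37583/6) = 150*(-37955/6) = -948875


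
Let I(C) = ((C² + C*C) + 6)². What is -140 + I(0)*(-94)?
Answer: -3524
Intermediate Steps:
I(C) = (6 + 2*C²)² (I(C) = ((C² + C²) + 6)² = (2*C² + 6)² = (6 + 2*C²)²)
-140 + I(0)*(-94) = -140 + (4*(3 + 0²)²)*(-94) = -140 + (4*(3 + 0)²)*(-94) = -140 + (4*3²)*(-94) = -140 + (4*9)*(-94) = -140 + 36*(-94) = -140 - 3384 = -3524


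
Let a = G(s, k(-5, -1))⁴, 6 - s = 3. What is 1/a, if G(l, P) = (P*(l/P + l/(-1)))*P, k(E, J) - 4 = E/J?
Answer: 1/2176782336 ≈ 4.5939e-10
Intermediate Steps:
s = 3 (s = 6 - 1*3 = 6 - 3 = 3)
k(E, J) = 4 + E/J
G(l, P) = P²*(-l + l/P) (G(l, P) = (P*(l/P + l*(-1)))*P = (P*(l/P - l))*P = (P*(-l + l/P))*P = P²*(-l + l/P))
a = 2176782336 (a = ((4 - 5/(-1))*3*(1 - (4 - 5/(-1))))⁴ = ((4 - 5*(-1))*3*(1 - (4 - 5*(-1))))⁴ = ((4 + 5)*3*(1 - (4 + 5)))⁴ = (9*3*(1 - 1*9))⁴ = (9*3*(1 - 9))⁴ = (9*3*(-8))⁴ = (-216)⁴ = 2176782336)
1/a = 1/2176782336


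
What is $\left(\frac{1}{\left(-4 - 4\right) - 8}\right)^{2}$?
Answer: $\frac{1}{256} \approx 0.0039063$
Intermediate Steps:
$\left(\frac{1}{\left(-4 - 4\right) - 8}\right)^{2} = \left(\frac{1}{-8 - 8}\right)^{2} = \left(\frac{1}{-16}\right)^{2} = \left(- \frac{1}{16}\right)^{2} = \frac{1}{256}$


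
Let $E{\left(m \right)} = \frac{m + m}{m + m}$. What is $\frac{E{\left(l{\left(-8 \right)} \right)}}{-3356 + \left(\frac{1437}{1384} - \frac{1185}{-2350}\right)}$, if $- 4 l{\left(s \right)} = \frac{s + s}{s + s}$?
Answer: $- \frac{325240}{1091003741} \approx -0.00029811$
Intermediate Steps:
$l{\left(s \right)} = - \frac{1}{4}$ ($l{\left(s \right)} = - \frac{\left(s + s\right) \frac{1}{s + s}}{4} = - \frac{2 s \frac{1}{2 s}}{4} = \left(- \frac{1}{4}\right) 1 = - \frac{1}{4}$)
$E{\left(m \right)} = 1$ ($E{\left(m \right)} = \frac{2 m}{2 m} = 2 m \frac{1}{2 m} = 1$)
$\frac{E{\left(l{\left(-8 \right)} \right)}}{-3356 + \left(\frac{1437}{1384} - \frac{1185}{-2350}\right)} = 1 \frac{1}{-3356 + \left(\frac{1437}{1384} - \frac{1185}{-2350}\right)} = 1 \frac{1}{-3356 + \left(1437 \cdot \frac{1}{1384} - - \frac{237}{470}\right)} = 1 \frac{1}{-3356 + \left(\frac{1437}{1384} + \frac{237}{470}\right)} = 1 \frac{1}{-3356 + \frac{501699}{325240}} = 1 \frac{1}{- \frac{1091003741}{325240}} = 1 \left(- \frac{325240}{1091003741}\right) = - \frac{325240}{1091003741}$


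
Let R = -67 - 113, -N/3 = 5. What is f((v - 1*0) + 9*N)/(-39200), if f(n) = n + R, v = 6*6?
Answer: 279/39200 ≈ 0.0071173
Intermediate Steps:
N = -15 (N = -3*5 = -15)
R = -180
v = 36
f(n) = -180 + n (f(n) = n - 180 = -180 + n)
f((v - 1*0) + 9*N)/(-39200) = (-180 + ((36 - 1*0) + 9*(-15)))/(-39200) = (-180 + ((36 + 0) - 135))*(-1/39200) = (-180 + (36 - 135))*(-1/39200) = (-180 - 99)*(-1/39200) = -279*(-1/39200) = 279/39200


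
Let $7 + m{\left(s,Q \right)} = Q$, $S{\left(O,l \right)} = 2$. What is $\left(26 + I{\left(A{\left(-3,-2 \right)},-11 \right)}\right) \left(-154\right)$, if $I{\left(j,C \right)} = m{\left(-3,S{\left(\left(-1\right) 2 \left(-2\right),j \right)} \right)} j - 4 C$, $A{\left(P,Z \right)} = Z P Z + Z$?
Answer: $-21560$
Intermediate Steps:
$A{\left(P,Z \right)} = Z + P Z^{2}$ ($A{\left(P,Z \right)} = P Z Z + Z = P Z^{2} + Z = Z + P Z^{2}$)
$m{\left(s,Q \right)} = -7 + Q$
$I{\left(j,C \right)} = - 5 j - 4 C$ ($I{\left(j,C \right)} = \left(-7 + 2\right) j - 4 C = - 5 j - 4 C$)
$\left(26 + I{\left(A{\left(-3,-2 \right)},-11 \right)}\right) \left(-154\right) = \left(26 - \left(-44 + 5 \left(- 2 \left(1 - -6\right)\right)\right)\right) \left(-154\right) = \left(26 - \left(-44 + 5 \left(- 2 \left(1 + 6\right)\right)\right)\right) \left(-154\right) = \left(26 - \left(-44 + 5 \left(\left(-2\right) 7\right)\right)\right) \left(-154\right) = \left(26 + \left(\left(-5\right) \left(-14\right) + 44\right)\right) \left(-154\right) = \left(26 + \left(70 + 44\right)\right) \left(-154\right) = \left(26 + 114\right) \left(-154\right) = 140 \left(-154\right) = -21560$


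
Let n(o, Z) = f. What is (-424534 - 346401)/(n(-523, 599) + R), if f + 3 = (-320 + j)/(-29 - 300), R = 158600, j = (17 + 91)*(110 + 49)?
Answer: -253637615/52161561 ≈ -4.8625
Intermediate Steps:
j = 17172 (j = 108*159 = 17172)
f = -17839/329 (f = -3 + (-320 + 17172)/(-29 - 300) = -3 + 16852/(-329) = -3 + 16852*(-1/329) = -3 - 16852/329 = -17839/329 ≈ -54.222)
n(o, Z) = -17839/329
(-424534 - 346401)/(n(-523, 599) + R) = (-424534 - 346401)/(-17839/329 + 158600) = -770935/52161561/329 = -770935*329/52161561 = -253637615/52161561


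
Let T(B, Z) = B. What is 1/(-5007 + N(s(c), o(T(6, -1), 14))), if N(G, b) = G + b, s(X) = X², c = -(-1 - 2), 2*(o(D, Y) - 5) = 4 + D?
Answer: -1/4988 ≈ -0.00020048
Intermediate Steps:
o(D, Y) = 7 + D/2 (o(D, Y) = 5 + (4 + D)/2 = 5 + (2 + D/2) = 7 + D/2)
c = 3 (c = -1*(-3) = 3)
1/(-5007 + N(s(c), o(T(6, -1), 14))) = 1/(-5007 + (3² + (7 + (½)*6))) = 1/(-5007 + (9 + (7 + 3))) = 1/(-5007 + (9 + 10)) = 1/(-5007 + 19) = 1/(-4988) = -1/4988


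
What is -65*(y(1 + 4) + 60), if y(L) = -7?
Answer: -3445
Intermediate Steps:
-65*(y(1 + 4) + 60) = -65*(-7 + 60) = -65*53 = -3445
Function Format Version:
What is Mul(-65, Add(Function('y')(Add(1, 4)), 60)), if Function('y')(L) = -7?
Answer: -3445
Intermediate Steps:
Mul(-65, Add(Function('y')(Add(1, 4)), 60)) = Mul(-65, Add(-7, 60)) = Mul(-65, 53) = -3445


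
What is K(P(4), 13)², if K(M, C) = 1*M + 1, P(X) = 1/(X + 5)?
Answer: 100/81 ≈ 1.2346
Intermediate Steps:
P(X) = 1/(5 + X)
K(M, C) = 1 + M (K(M, C) = M + 1 = 1 + M)
K(P(4), 13)² = (1 + 1/(5 + 4))² = (1 + 1/9)² = (1 + ⅑)² = (10/9)² = 100/81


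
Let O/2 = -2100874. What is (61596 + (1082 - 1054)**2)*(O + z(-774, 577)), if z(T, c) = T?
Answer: -262153322360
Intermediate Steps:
O = -4201748 (O = 2*(-2100874) = -4201748)
(61596 + (1082 - 1054)**2)*(O + z(-774, 577)) = (61596 + (1082 - 1054)**2)*(-4201748 - 774) = (61596 + 28**2)*(-4202522) = (61596 + 784)*(-4202522) = 62380*(-4202522) = -262153322360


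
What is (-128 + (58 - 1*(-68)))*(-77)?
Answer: 154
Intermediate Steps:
(-128 + (58 - 1*(-68)))*(-77) = (-128 + (58 + 68))*(-77) = (-128 + 126)*(-77) = -2*(-77) = 154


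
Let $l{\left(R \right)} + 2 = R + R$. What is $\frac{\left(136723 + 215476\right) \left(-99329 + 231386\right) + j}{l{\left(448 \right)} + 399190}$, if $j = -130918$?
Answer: $\frac{46510212425}{400084} \approx 1.1625 \cdot 10^{5}$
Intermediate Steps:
$l{\left(R \right)} = -2 + 2 R$ ($l{\left(R \right)} = -2 + \left(R + R\right) = -2 + 2 R$)
$\frac{\left(136723 + 215476\right) \left(-99329 + 231386\right) + j}{l{\left(448 \right)} + 399190} = \frac{\left(136723 + 215476\right) \left(-99329 + 231386\right) - 130918}{\left(-2 + 2 \cdot 448\right) + 399190} = \frac{352199 \cdot 132057 - 130918}{\left(-2 + 896\right) + 399190} = \frac{46510343343 - 130918}{894 + 399190} = \frac{46510212425}{400084}$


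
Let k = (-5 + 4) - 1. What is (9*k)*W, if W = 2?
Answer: -36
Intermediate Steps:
k = -2 (k = -1 - 1 = -2)
(9*k)*W = (9*(-2))*2 = -18*2 = -36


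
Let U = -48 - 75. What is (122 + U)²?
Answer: 1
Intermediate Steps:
U = -123
(122 + U)² = (122 - 123)² = (-1)² = 1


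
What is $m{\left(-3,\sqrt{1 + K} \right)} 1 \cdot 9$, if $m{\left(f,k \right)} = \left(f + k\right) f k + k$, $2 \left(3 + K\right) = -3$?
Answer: $\frac{189}{2} + 45 i \sqrt{14} \approx 94.5 + 168.37 i$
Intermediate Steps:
$K = - \frac{9}{2}$ ($K = -3 + \frac{1}{2} \left(-3\right) = -3 - \frac{3}{2} = - \frac{9}{2} \approx -4.5$)
$m{\left(f,k \right)} = k + f k \left(f + k\right)$ ($m{\left(f,k \right)} = f \left(f + k\right) k + k = f k \left(f + k\right) + k = k + f k \left(f + k\right)$)
$m{\left(-3,\sqrt{1 + K} \right)} 1 \cdot 9 = \sqrt{1 - \frac{9}{2}} \left(1 + \left(-3\right)^{2} - 3 \sqrt{1 - \frac{9}{2}}\right) 1 \cdot 9 = \sqrt{- \frac{7}{2}} \left(1 + 9 - 3 \sqrt{- \frac{7}{2}}\right) 1 \cdot 9 = \frac{i \sqrt{14}}{2} \left(1 + 9 - 3 \frac{i \sqrt{14}}{2}\right) 1 \cdot 9 = \frac{i \sqrt{14}}{2} \left(1 + 9 - \frac{3 i \sqrt{14}}{2}\right) 1 \cdot 9 = \frac{i \sqrt{14}}{2} \left(10 - \frac{3 i \sqrt{14}}{2}\right) 1 \cdot 9 = \frac{i \sqrt{14} \left(10 - \frac{3 i \sqrt{14}}{2}\right)}{2} \cdot 1 \cdot 9 = \frac{i \sqrt{14} \left(10 - \frac{3 i \sqrt{14}}{2}\right)}{2} \cdot 9 = \frac{9 i \sqrt{14} \left(10 - \frac{3 i \sqrt{14}}{2}\right)}{2}$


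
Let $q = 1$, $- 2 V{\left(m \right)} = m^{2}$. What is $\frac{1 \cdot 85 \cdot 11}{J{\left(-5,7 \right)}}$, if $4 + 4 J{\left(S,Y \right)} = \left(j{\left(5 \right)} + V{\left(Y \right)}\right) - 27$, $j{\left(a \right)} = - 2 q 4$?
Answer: $- \frac{7480}{127} \approx -58.898$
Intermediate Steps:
$V{\left(m \right)} = - \frac{m^{2}}{2}$
$j{\left(a \right)} = -8$ ($j{\left(a \right)} = \left(-2\right) 1 \cdot 4 = \left(-2\right) 4 = -8$)
$J{\left(S,Y \right)} = - \frac{39}{4} - \frac{Y^{2}}{8}$ ($J{\left(S,Y \right)} = -1 + \frac{\left(-8 - \frac{Y^{2}}{2}\right) - 27}{4} = -1 + \frac{-35 - \frac{Y^{2}}{2}}{4} = -1 - \left(\frac{35}{4} + \frac{Y^{2}}{8}\right) = - \frac{39}{4} - \frac{Y^{2}}{8}$)
$\frac{1 \cdot 85 \cdot 11}{J{\left(-5,7 \right)}} = \frac{1 \cdot 85 \cdot 11}{- \frac{39}{4} - \frac{7^{2}}{8}} = \frac{1 \cdot 935}{- \frac{39}{4} - \frac{49}{8}} = \frac{935}{- \frac{39}{4} - \frac{49}{8}} = \frac{935}{- \frac{127}{8}} = 935 \left(- \frac{8}{127}\right) = - \frac{7480}{127}$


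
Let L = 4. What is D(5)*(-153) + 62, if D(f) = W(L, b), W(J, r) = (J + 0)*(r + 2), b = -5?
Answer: 1898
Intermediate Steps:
W(J, r) = J*(2 + r)
D(f) = -12 (D(f) = 4*(2 - 5) = 4*(-3) = -12)
D(5)*(-153) + 62 = -12*(-153) + 62 = 1836 + 62 = 1898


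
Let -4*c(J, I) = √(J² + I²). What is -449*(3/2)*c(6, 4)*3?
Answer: 4041*√13/4 ≈ 3642.5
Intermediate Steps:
c(J, I) = -√(I² + J²)/4 (c(J, I) = -√(J² + I²)/4 = -√(I² + J²)/4)
-449*(3/2)*c(6, 4)*3 = -449*(3/2)*(-√(4² + 6²)/4)*3 = -449*(3*(½))*(-√(16 + 36)/4)*3 = -449*3*(-√13/2)/2*3 = -449*(-3*√13/4)*3 = -(-4041)*√13/4 = 4041*√13/4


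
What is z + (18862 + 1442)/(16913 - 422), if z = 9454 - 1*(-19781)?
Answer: 160711563/5497 ≈ 29236.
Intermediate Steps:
z = 29235 (z = 9454 + 19781 = 29235)
z + (18862 + 1442)/(16913 - 422) = 29235 + (18862 + 1442)/(16913 - 422) = 29235 + 20304/16491 = 29235 + 20304*(1/16491) = 29235 + 6768/5497 = 160711563/5497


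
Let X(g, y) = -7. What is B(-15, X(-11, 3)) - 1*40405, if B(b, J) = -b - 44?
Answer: -40434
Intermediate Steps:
B(b, J) = -44 - b
B(-15, X(-11, 3)) - 1*40405 = (-44 - 1*(-15)) - 1*40405 = (-44 + 15) - 40405 = -29 - 40405 = -40434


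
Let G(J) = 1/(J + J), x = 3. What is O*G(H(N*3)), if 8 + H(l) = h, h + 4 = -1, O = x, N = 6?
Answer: -3/26 ≈ -0.11538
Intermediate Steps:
O = 3
h = -5 (h = -4 - 1 = -5)
H(l) = -13 (H(l) = -8 - 5 = -13)
G(J) = 1/(2*J)
O*G(H(N*3)) = 3*((½)/(-13)) = 3*((½)*(-1/13)) = 3*(-1/26) = -3/26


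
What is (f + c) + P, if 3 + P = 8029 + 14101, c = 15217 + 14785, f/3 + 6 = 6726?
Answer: 72289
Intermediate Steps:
f = 20160 (f = -18 + 3*6726 = -18 + 20178 = 20160)
c = 30002
P = 22127 (P = -3 + (8029 + 14101) = -3 + 22130 = 22127)
(f + c) + P = (20160 + 30002) + 22127 = 50162 + 22127 = 72289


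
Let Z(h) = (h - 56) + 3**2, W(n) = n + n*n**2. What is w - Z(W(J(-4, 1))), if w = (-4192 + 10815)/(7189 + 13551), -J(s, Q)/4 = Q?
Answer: 2391723/20740 ≈ 115.32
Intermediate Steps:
J(s, Q) = -4*Q
W(n) = n + n**3
Z(h) = -47 + h (Z(h) = (-56 + h) + 9 = -47 + h)
w = 6623/20740 ≈ 0.31933
w - Z(W(J(-4, 1))) = 6623/20740 - (-47 + (-4*1 + (-4*1)**3)) = 6623/20740 - (-47 + (-4 + (-4)**3)) = 6623/20740 - (-47 + (-4 - 64)) = 6623/20740 - (-47 - 68) = 6623/20740 - 1*(-115) = 6623/20740 + 115 = 2391723/20740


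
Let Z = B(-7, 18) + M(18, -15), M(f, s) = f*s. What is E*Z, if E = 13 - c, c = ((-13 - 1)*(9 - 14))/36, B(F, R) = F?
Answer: -55123/18 ≈ -3062.4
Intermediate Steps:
c = 35/18 (c = -14*(-5)*(1/36) = 70*(1/36) = 35/18 ≈ 1.9444)
E = 199/18 (E = 13 - 1*35/18 = 13 - 35/18 = 199/18 ≈ 11.056)
Z = -277 (Z = -7 + 18*(-15) = -7 - 270 = -277)
E*Z = (199/18)*(-277) = -55123/18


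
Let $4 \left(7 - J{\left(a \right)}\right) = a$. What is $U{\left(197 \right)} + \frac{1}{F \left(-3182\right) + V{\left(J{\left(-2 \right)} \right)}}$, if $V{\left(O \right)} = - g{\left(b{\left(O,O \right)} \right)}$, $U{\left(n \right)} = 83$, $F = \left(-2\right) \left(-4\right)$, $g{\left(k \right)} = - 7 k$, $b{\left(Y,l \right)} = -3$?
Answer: $\frac{2114590}{25477} \approx 83.0$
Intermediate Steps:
$J{\left(a \right)} = 7 - \frac{a}{4}$
$F = 8$
$V{\left(O \right)} = -21$ ($V{\left(O \right)} = - \left(-7\right) \left(-3\right) = \left(-1\right) 21 = -21$)
$U{\left(197 \right)} + \frac{1}{F \left(-3182\right) + V{\left(J{\left(-2 \right)} \right)}} = 83 + \frac{1}{8 \left(-3182\right) - 21} = 83 + \frac{1}{-25456 - 21} = 83 + \frac{1}{-25477} = 83 - \frac{1}{25477} = \frac{2114590}{25477}$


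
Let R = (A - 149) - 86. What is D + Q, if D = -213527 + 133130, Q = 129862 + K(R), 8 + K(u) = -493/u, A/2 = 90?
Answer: 2720628/55 ≈ 49466.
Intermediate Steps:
A = 180 (A = 2*90 = 180)
R = -55 (R = (180 - 149) - 86 = 31 - 86 = -55)
K(u) = -8 - 493/u
Q = 7142463/55 (Q = 129862 + (-8 - 493/(-55)) = 129862 + (-8 - 493*(-1/55)) = 129862 + (-8 + 493/55) = 129862 + 53/55 = 7142463/55 ≈ 1.2986e+5)
D = -80397
D + Q = -80397 + 7142463/55 = 2720628/55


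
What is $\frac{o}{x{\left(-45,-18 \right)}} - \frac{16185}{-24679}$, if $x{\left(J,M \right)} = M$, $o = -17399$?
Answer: $\frac{429681251}{444222} \approx 967.27$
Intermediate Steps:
$\frac{o}{x{\left(-45,-18 \right)}} - \frac{16185}{-24679} = - \frac{17399}{-18} - \frac{16185}{-24679} = \left(-17399\right) \left(- \frac{1}{18}\right) - - \frac{16185}{24679} = \frac{17399}{18} + \frac{16185}{24679} = \frac{429681251}{444222}$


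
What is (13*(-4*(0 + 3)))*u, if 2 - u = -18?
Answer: -3120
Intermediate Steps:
u = 20 (u = 2 - 1*(-18) = 2 + 18 = 20)
(13*(-4*(0 + 3)))*u = (13*(-4*(0 + 3)))*20 = (13*(-4*3))*20 = (13*(-12))*20 = -156*20 = -3120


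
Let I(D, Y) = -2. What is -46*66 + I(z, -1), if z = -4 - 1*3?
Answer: -3038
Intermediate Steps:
z = -7 (z = -4 - 3 = -7)
-46*66 + I(z, -1) = -46*66 - 2 = -3036 - 2 = -3038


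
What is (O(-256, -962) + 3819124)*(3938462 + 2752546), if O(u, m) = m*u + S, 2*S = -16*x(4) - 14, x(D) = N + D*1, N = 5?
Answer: 27201068569536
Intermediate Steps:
x(D) = 5 + D (x(D) = 5 + D*1 = 5 + D)
S = -79 (S = (-16*(5 + 4) - 14)/2 = (-16*9 - 14)/2 = (-144 - 14)/2 = (½)*(-158) = -79)
O(u, m) = -79 + m*u (O(u, m) = m*u - 79 = -79 + m*u)
(O(-256, -962) + 3819124)*(3938462 + 2752546) = ((-79 - 962*(-256)) + 3819124)*(3938462 + 2752546) = ((-79 + 246272) + 3819124)*6691008 = (246193 + 3819124)*6691008 = 4065317*6691008 = 27201068569536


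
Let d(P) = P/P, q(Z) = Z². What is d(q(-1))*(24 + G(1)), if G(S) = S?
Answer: 25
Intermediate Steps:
d(P) = 1
d(q(-1))*(24 + G(1)) = 1*(24 + 1) = 1*25 = 25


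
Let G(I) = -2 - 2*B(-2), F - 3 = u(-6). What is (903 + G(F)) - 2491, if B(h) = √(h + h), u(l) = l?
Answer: -1590 - 4*I ≈ -1590.0 - 4.0*I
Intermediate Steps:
F = -3 (F = 3 - 6 = -3)
B(h) = √2*√h (B(h) = √(2*h) = √2*√h)
G(I) = -2 - 4*I (G(I) = -2 - 2*√2*√(-2) = -2 - 2*√2*I*√2 = -2 - 4*I)
(903 + G(F)) - 2491 = (903 + (-2 - 4*I)) - 2491 = (901 - 4*I) - 2491 = -1590 - 4*I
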